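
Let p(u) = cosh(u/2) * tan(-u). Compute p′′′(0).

Take the Cauchy product of the two expansions.
The coefficient of u^3 in the expansion is -11/24, so p′′′(0) = 3! * (-11/24) = -11/4.

-11/4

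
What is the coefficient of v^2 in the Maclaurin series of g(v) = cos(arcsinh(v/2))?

-1/8

Substitute the inner expansion into the outer series and collect powers.
[v^0] = 1;  [v^1] = 0;  [v^2] = -1/8.
So c_2 = g′′(0)/2! = -1/8.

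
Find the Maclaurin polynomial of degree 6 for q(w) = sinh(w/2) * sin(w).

11*w^6/11520 - w^4/16 + w^2/2

Multiply the two series term by term and collect like powers.
q(0) = 0
q′(0) = 0
q′′(0) = 1
q′′′(0) = 0
q^(4)(0) = -3/2
q^(5)(0) = 0
q^(6)(0) = 11/16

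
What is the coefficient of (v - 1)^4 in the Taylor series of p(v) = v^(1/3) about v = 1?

p(1) = 1
p′(1) = 1/3
p′′(1) = -2/9
p′′′(1) = 10/27
p^(4)(1) = -80/81

-10/243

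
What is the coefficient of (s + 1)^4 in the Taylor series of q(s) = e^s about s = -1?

c_4 = q^(4)(-1)/4! = e^(-1)/24.

e^(-1)/24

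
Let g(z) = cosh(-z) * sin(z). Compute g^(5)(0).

Expand each factor separately, then convolve coefficients.
The coefficient of z^5 in the expansion is -1/30, so g^(5)(0) = 5! * (-1/30) = -4.

-4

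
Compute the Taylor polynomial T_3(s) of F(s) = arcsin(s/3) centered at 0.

s^3/162 + s/3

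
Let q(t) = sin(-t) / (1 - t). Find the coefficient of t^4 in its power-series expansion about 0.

-5/6

Take the Cauchy product of the two expansions.
[t^0] = 0;  [t^1] = -1;  [t^2] = -1;  [t^3] = -5/6;  [t^4] = -5/6.
So c_4 = q^(4)(0)/4! = -5/6.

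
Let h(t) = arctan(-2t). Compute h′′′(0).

16

The coefficient of t^3 in the expansion is 8/3, so h′′′(0) = 3! * (8/3) = 16.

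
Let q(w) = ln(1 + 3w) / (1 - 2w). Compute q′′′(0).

72

Expand each factor separately, then convolve coefficients.
The coefficient of w^3 in the expansion is 12, so q′′′(0) = 3! * (12) = 72.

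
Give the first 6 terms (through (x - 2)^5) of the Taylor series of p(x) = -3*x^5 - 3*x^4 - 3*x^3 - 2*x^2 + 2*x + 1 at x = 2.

p(2) = -171
p′(2) = -378
p′′(2) = -664
p′′′(2) = -882
p^(4)(2) = -792
p^(5)(2) = -360

-3*(x - 2)^5 - 33*(x - 2)^4 - 147*(x - 2)^3 - 332*(x - 2)^2 - 378*(x - 2) - 171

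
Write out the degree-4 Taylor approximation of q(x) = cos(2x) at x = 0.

2*x^4/3 - 2*x^2 + 1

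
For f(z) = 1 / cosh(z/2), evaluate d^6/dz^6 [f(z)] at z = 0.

-61/64

Write the quotient as an unknown series and match coefficients against numerator = denominator · series.
From the series, [z^6] f = -61/46080; multiply by 6! = 720 to get -61/64.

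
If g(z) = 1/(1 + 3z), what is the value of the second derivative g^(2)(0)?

18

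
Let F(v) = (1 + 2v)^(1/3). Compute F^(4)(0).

-1280/81

Use the known series and substitute for the argument.
The coefficient of v^4 in the expansion is -160/243, so F^(4)(0) = 4! * (-160/243) = -1280/81.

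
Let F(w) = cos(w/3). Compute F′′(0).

-1/9

The coefficient of w^2 in the expansion is -1/18, so F′′(0) = 2! * (-1/18) = -1/9.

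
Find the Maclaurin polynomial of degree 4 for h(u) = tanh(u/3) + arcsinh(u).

-29*u^3/162 + 4*u/3

Expand each term separately and add.
h(0) = 0
h′(0) = 4/3
h′′(0) = 0
h′′′(0) = -29/27
h^(4)(0) = 0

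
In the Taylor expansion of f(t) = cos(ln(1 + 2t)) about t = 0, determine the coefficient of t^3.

Compose series: expand the inner function first, then feed it into the outer expansion.
[t^0] = 1;  [t^1] = 0;  [t^2] = -2;  [t^3] = 4.
So c_3 = f′′′(0)/3! = 4.

4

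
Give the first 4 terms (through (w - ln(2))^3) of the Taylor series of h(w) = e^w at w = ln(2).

Use the known series and substitute for the argument.
h(ln(2)) = 2
h′(ln(2)) = 2
h′′(ln(2)) = 2
h′′′(ln(2)) = 2
Dividing each by k! gives the coefficients c_0, ..., c_3.

(w - ln(2))^3/3 + (w - ln(2))^2 + 2*(w - ln(2)) + 2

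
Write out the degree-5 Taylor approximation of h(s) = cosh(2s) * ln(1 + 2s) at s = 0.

196*s^5/15 - 8*s^4 + 20*s^3/3 - 2*s^2 + 2*s

Multiply the two series term by term and collect like powers.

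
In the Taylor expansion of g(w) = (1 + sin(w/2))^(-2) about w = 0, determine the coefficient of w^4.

1/4

Let u equal the inner series; expand the outer function in u and truncate.
g(0) = 1
g′(0) = -1
g′′(0) = 3/2
g′′′(0) = -11/4
g^(4)(0) = 6
Dividing each by k! gives the coefficients c_0, ..., c_4.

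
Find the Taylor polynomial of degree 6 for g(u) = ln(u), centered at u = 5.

-(u - 5)^6/93750 + (u - 5)^5/15625 - (u - 5)^4/2500 + (u - 5)^3/375 - (u - 5)^2/50 + (u - 5)/5 + ln(5)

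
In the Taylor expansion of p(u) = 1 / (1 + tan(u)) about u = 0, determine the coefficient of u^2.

1

Expand as Σ (-1)^k u^k with u equal to the inner function's series.
p(0) = 1
p′(0) = -1
p′′(0) = 2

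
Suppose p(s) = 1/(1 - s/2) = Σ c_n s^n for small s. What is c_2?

1/4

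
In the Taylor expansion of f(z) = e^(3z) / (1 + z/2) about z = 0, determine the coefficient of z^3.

Write out both Maclaurin series and multiply, keeping only the needed powers.
f(0) = 1
f′(0) = 5/2
f′′(0) = 13/2
f′′′(0) = 69/4
So c_3 = f′′′(0)/3! = 23/8.

23/8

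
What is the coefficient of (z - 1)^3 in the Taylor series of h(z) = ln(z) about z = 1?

1/3

[(z - 1)^0] = 0;  [(z - 1)^1] = 1;  [(z - 1)^2] = -1/2;  [(z - 1)^3] = 1/3.
So c_3 = h′′′(1)/3! = 1/3.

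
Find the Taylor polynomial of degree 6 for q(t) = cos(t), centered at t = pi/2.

Differentiate repeatedly and evaluate at the center.

-(t - pi/2)^5/120 + (t - pi/2)^3/6 - (t - pi/2)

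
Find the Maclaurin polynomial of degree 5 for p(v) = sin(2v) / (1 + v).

14*v^5/15 - 2*v^4/3 + 2*v^3/3 - 2*v^2 + 2*v

Write out both Maclaurin series and multiply, keeping only the needed powers.
p(0) = 0
p′(0) = 2
p′′(0) = -4
p′′′(0) = 4
p^(4)(0) = -16
p^(5)(0) = 112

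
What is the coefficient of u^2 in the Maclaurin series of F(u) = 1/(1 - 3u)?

9

Apply the Taylor formula c_k = f^(k)(a)/k!.
F(0) = 1
F′(0) = 3
F′′(0) = 18
So c_2 = F′′(0)/2! = 9.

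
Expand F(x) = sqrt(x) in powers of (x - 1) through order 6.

-21*(x - 1)^6/1024 + 7*(x - 1)^5/256 - 5*(x - 1)^4/128 + (x - 1)^3/16 - (x - 1)^2/8 + (x - 1)/2 + 1

F(1) = 1
F′(1) = 1/2
F′′(1) = -1/4
F′′′(1) = 3/8
F^(4)(1) = -15/16
F^(5)(1) = 105/32
F^(6)(1) = -945/64
Dividing each by k! gives the coefficients c_0, ..., c_6.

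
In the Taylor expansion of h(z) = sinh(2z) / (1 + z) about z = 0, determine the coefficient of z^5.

Multiply the two series term by term and collect like powers.
[z^0] = 0;  [z^1] = 2;  [z^2] = -2;  [z^3] = 10/3;  [z^4] = -10/3;  [z^5] = 18/5.
So c_5 = h^(5)(0)/5! = 18/5.

18/5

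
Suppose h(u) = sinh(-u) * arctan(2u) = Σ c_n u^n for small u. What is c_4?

Write out both Maclaurin series and multiply, keeping only the needed powers.
h(0) = 0
h′(0) = 0
h′′(0) = -4
h′′′(0) = 0
h^(4)(0) = 56
The Taylor polynomial is Σ h^(k)(0)/k! · u^k.

7/3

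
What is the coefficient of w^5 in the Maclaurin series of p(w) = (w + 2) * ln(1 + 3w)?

1539/20

Multiply each power in the prefactor through the base expansion.
p(0) = 0
p′(0) = 6
p′′(0) = -12
p′′′(0) = 81
p^(4)(0) = -756
p^(5)(0) = 9234
The Taylor polynomial is Σ p^(k)(0)/k! · w^k.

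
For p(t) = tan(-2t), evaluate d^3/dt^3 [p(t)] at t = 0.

-16

From the series, [t^3] p = -8/3; multiply by 3! = 6 to get -16.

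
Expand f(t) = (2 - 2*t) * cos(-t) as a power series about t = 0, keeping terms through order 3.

Shift and add copies of the series according to the polynomial's terms.

t^3 - t^2 - 2*t + 2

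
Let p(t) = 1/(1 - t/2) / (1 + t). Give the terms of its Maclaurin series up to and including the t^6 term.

Expand each factor separately, then convolve coefficients.
p(0) = 1
p′(0) = -1/2
p′′(0) = 3/2
p′′′(0) = -15/4
p^(4)(0) = 33/2
p^(5)(0) = -315/4
p^(6)(0) = 1935/4
Dividing each by k! gives the coefficients c_0, ..., c_6.

43*t^6/64 - 21*t^5/32 + 11*t^4/16 - 5*t^3/8 + 3*t^2/4 - t/2 + 1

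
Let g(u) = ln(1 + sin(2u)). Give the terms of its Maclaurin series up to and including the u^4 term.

-4*u^4/3 + 4*u^3/3 - 2*u^2 + 2*u

Plug the Maclaurin series of the inner function into that of the outer and collect terms.
g(0) = 0
g′(0) = 2
g′′(0) = -4
g′′′(0) = 8
g^(4)(0) = -32
The Taylor polynomial is Σ g^(k)(0)/k! · u^k.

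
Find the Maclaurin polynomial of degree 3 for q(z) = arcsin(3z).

9*z^3/2 + 3*z

q(0) = 0
q′(0) = 3
q′′(0) = 0
q′′′(0) = 27
Then c_k = q^(k)(0)/k! gives each Taylor coefficient.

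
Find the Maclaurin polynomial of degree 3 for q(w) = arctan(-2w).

8*w^3/3 - 2*w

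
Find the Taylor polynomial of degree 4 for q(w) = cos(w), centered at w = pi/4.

sqrt(2)*(w - pi/4)^4/48 + sqrt(2)*(w - pi/4)^3/12 - sqrt(2)*(w - pi/4)^2/4 - sqrt(2)*(w - pi/4)/2 + sqrt(2)/2

q(pi/4) = sqrt(2)/2
q′(pi/4) = -sqrt(2)/2
q′′(pi/4) = -sqrt(2)/2
q′′′(pi/4) = sqrt(2)/2
q^(4)(pi/4) = sqrt(2)/2
Then c_k = q^(k)(pi/4)/k! gives each Taylor coefficient.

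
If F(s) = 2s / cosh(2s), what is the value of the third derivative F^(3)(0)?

Invert the denominator's series and multiply.
From the series, [s^3] F = -4; multiply by 3! = 6 to get -24.

-24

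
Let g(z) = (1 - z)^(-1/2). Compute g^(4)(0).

From the series, [z^4] g = 35/128; multiply by 4! = 24 to get 105/16.

105/16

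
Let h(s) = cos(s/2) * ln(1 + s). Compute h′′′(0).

5/4

Take the Cauchy product of the two expansions.
From the series, [s^3] h = 5/24; multiply by 3! = 6 to get 5/4.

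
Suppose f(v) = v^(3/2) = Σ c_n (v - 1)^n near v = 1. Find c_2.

Differentiate repeatedly and evaluate at the center.
[(v - 1)^0] = 1;  [(v - 1)^1] = 3/2;  [(v - 1)^2] = 3/8.
So c_2 = f′′(1)/2! = 3/8.

3/8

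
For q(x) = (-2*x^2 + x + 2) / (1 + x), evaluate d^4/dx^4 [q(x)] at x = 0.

-24

Distribute the polynomial across the series and collect like powers.
From the series, [x^4] q = -1; multiply by 4! = 24 to get -24.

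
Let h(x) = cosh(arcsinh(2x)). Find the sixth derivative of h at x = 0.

2880

Let u equal the inner series; expand the outer function in u and truncate.
The coefficient of x^6 in the expansion is 4, so h^(6)(0) = 6! * (4) = 2880.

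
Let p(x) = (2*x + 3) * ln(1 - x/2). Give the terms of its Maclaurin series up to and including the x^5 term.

-x^5/20 - 25*x^4/192 - 3*x^3/8 - 11*x^2/8 - 3*x/2

Distribute the polynomial across the series and collect like powers.
p(0) = 0
p′(0) = -3/2
p′′(0) = -11/4
p′′′(0) = -9/4
p^(4)(0) = -25/8
p^(5)(0) = -6
The Taylor polynomial is Σ p^(k)(0)/k! · x^k.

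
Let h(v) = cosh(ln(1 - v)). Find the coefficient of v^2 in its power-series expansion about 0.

1/2

Let u equal the inner series; expand the outer function in u and truncate.
[v^0] = 1;  [v^1] = 0;  [v^2] = 1/2.
So c_2 = h′′(0)/2! = 1/2.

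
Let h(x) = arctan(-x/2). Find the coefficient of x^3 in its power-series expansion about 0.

1/24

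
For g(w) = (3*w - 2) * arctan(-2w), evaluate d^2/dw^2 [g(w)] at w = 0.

-12

Multiply each power in the prefactor through the base expansion.
The coefficient of w^2 in the expansion is -6, so g′′(0) = 2! * (-6) = -12.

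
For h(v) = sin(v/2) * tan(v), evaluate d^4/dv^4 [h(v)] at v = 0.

Write out both Maclaurin series and multiply, keeping only the needed powers.
The coefficient of v^4 in the expansion is 7/48, so h^(4)(0) = 4! * (7/48) = 7/2.

7/2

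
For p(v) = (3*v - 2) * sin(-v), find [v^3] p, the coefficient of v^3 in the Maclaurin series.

Distribute the polynomial across the series and collect like powers.
p(0) = 0
p′(0) = 2
p′′(0) = -6
p′′′(0) = -2
So c_3 = p′′′(0)/3! = -1/3.

-1/3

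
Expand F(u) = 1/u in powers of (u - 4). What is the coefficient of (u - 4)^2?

1/64

F(4) = 1/4
F′(4) = -1/16
F′′(4) = 1/32
The Taylor polynomial is Σ F^(k)(4)/k! · (u - 4)^k.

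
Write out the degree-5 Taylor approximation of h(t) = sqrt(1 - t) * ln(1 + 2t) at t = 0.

7789*t^5/960 - 125*t^4/24 + 41*t^3/12 - 3*t^2 + 2*t

Multiply the two series term by term and collect like powers.
[t^0] = 0;  [t^1] = 2;  [t^2] = -3;  [t^3] = 41/12;  [t^4] = -125/24;  [t^5] = 7789/960.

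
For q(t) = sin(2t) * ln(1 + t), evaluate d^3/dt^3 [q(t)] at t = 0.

Expand each factor separately, then convolve coefficients.
From the series, [t^3] q = -1; multiply by 3! = 6 to get -6.

-6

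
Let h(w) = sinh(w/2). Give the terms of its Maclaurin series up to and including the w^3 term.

[w^0] = 0;  [w^1] = 1/2;  [w^2] = 0;  [w^3] = 1/48.

w^3/48 + w/2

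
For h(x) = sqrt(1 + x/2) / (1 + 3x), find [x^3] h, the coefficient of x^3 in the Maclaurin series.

-3155/128

Write out both Maclaurin series and multiply, keeping only the needed powers.
h(0) = 1
h′(0) = -11/4
h′′(0) = 263/16
h′′′(0) = -9465/64
So c_3 = h′′′(0)/3! = -3155/128.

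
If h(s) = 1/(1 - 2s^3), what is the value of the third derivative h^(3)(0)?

12

The coefficient of s^3 in the expansion is 2, so h′′′(0) = 3! * (2) = 12.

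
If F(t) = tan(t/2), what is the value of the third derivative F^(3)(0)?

1/4

Differentiate repeatedly and evaluate at the center.
From the series, [t^3] F = 1/24; multiply by 3! = 6 to get 1/4.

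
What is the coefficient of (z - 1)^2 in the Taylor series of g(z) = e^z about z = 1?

g(1) = e
g′(1) = e
g′′(1) = e
So c_2 = g′′(1)/2! = e/2.

e/2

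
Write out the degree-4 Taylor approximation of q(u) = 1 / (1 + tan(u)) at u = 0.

Use the geometric series for the reciprocal, then substitute.

5*u^4/3 - 4*u^3/3 + u^2 - u + 1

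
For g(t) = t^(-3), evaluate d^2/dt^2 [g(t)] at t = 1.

12

Apply the Taylor formula c_k = f^(k)(a)/k!.
The coefficient of (t - 1)^2 in the expansion is 6, so g′′(1) = 2! * (6) = 12.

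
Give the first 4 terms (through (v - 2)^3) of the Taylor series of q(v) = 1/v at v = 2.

[(v - 2)^0] = 1/2;  [(v - 2)^1] = -1/4;  [(v - 2)^2] = 1/8;  [(v - 2)^3] = -1/16.

-(v - 2)^3/16 + (v - 2)^2/8 - (v - 2)/4 + 1/2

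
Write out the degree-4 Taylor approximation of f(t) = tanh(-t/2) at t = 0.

t^3/24 - t/2

[t^0] = 0;  [t^1] = -1/2;  [t^2] = 0;  [t^3] = 1/24;  [t^4] = 0.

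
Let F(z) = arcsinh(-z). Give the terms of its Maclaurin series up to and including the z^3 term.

F(0) = 0
F′(0) = -1
F′′(0) = 0
F′′′(0) = 1
Dividing each by k! gives the coefficients c_0, ..., c_3.

z^3/6 - z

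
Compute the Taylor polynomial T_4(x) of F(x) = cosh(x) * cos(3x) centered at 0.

7*x^4/6 - 4*x^2 + 1

Expand each factor separately, then convolve coefficients.
F(0) = 1
F′(0) = 0
F′′(0) = -8
F′′′(0) = 0
F^(4)(0) = 28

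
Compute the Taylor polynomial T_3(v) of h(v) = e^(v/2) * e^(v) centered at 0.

9*v^3/16 + 9*v^2/8 + 3*v/2 + 1

Write out both Maclaurin series and multiply, keeping only the needed powers.
h(0) = 1
h′(0) = 3/2
h′′(0) = 9/4
h′′′(0) = 27/8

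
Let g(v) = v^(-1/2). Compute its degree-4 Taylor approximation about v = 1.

35*(v - 1)^4/128 - 5*(v - 1)^3/16 + 3*(v - 1)^2/8 - (v - 1)/2 + 1

g(1) = 1
g′(1) = -1/2
g′′(1) = 3/4
g′′′(1) = -15/8
g^(4)(1) = 105/16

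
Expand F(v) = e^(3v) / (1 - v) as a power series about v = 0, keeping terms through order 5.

Take the Cauchy product of the two expansions.
[v^0] = 1;  [v^1] = 4;  [v^2] = 17/2;  [v^3] = 13;  [v^4] = 131/8;  [v^5] = 92/5.

92*v^5/5 + 131*v^4/8 + 13*v^3 + 17*v^2/2 + 4*v + 1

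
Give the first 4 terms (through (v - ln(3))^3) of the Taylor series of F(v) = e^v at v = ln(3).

(v - ln(3))^3/2 + 3*(v - ln(3))^2/2 + 3*(v - ln(3)) + 3

[(v - ln(3))^0] = 3;  [(v - ln(3))^1] = 3;  [(v - ln(3))^2] = 3/2;  [(v - ln(3))^3] = 1/2.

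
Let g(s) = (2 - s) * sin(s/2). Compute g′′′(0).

Multiply each power in the prefactor through the base expansion.
From the series, [s^3] g = -1/24; multiply by 3! = 6 to get -1/4.

-1/4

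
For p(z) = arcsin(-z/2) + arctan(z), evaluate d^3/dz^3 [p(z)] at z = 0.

Combine the two series term by term.
The coefficient of z^3 in the expansion is -17/48, so p′′′(0) = 3! * (-17/48) = -17/8.

-17/8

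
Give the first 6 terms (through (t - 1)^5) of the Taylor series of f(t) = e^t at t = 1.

e*(t - 1)^5/120 + e*(t - 1)^4/24 + e*(t - 1)^3/6 + e*(t - 1)^2/2 + e*(t - 1) + e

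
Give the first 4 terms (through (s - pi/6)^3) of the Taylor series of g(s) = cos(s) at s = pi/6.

Compute the successive derivatives at the expansion point and divide by k!.
g(pi/6) = sqrt(3)/2
g′(pi/6) = -1/2
g′′(pi/6) = -sqrt(3)/2
g′′′(pi/6) = 1/2
The Taylor polynomial is Σ g^(k)(pi/6)/k! · (s - pi/6)^k.

(s - pi/6)^3/12 - sqrt(3)*(s - pi/6)^2/4 - (s - pi/6)/2 + sqrt(3)/2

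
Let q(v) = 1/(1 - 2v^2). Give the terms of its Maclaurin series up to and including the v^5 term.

4*v^4 + 2*v^2 + 1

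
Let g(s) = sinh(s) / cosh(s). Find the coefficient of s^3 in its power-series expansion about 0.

-1/3

Invert the denominator's series and multiply.
[s^0] = 0;  [s^1] = 1;  [s^2] = 0;  [s^3] = -1/3.
So c_3 = g′′′(0)/3! = -1/3.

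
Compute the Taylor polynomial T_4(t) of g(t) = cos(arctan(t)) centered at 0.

Compose series: expand the inner function first, then feed it into the outer expansion.
g(0) = 1
g′(0) = 0
g′′(0) = -1
g′′′(0) = 0
g^(4)(0) = 9

3*t^4/8 - t^2/2 + 1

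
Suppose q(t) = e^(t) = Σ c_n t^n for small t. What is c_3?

q(0) = 1
q′(0) = 1
q′′(0) = 1
q′′′(0) = 1
Dividing each by k! gives the coefficients c_0, ..., c_3.

1/6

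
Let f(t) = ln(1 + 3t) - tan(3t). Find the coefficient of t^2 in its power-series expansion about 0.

Add the two expansions coefficient-wise.
[t^0] = 0;  [t^1] = 0;  [t^2] = -9/2.

-9/2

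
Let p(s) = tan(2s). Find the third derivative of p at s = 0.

Compute the successive derivatives at the expansion point and divide by k!.
The coefficient of s^3 in the expansion is 8/3, so p′′′(0) = 3! * (8/3) = 16.

16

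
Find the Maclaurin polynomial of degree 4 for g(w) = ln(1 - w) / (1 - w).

Multiply the two series term by term and collect like powers.
g(0) = 0
g′(0) = -1
g′′(0) = -3
g′′′(0) = -11
g^(4)(0) = -50
Dividing each by k! gives the coefficients c_0, ..., c_4.

-25*w^4/12 - 11*w^3/6 - 3*w^2/2 - w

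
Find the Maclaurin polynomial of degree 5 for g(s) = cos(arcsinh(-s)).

Plug the Maclaurin series of the inner function into that of the outer and collect terms.
g(0) = 1
g′(0) = 0
g′′(0) = -1
g′′′(0) = 0
g^(4)(0) = 5
g^(5)(0) = 0

5*s^4/24 - s^2/2 + 1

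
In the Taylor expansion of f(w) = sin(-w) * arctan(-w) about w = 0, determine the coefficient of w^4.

Expand each factor separately, then convolve coefficients.
[w^0] = 0;  [w^1] = 0;  [w^2] = 1;  [w^3] = 0;  [w^4] = -1/2.
So c_4 = f^(4)(0)/4! = -1/2.

-1/2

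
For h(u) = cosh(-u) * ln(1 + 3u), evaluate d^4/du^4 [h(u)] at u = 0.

Write out both Maclaurin series and multiply, keeping only the needed powers.
From the series, [u^4] h = -45/2; multiply by 4! = 24 to get -540.

-540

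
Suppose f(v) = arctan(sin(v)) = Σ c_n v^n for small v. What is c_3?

Substitute the inner expansion into the outer series and collect powers.
So c_3 = f′′′(0)/3! = -1/2.

-1/2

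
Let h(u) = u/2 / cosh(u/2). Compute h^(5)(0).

Invert the denominator's series and multiply.
The coefficient of u^5 in the expansion is 5/768, so h^(5)(0) = 5! * (5/768) = 25/32.

25/32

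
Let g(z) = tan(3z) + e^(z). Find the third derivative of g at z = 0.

55

Expand each term separately and add.
The coefficient of z^3 in the expansion is 55/6, so g′′′(0) = 3! * (55/6) = 55.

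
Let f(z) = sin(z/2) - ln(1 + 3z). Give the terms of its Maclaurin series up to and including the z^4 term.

81*z^4/4 - 433*z^3/48 + 9*z^2/2 - 5*z/2

Add the two expansions coefficient-wise.
f(0) = 0
f′(0) = -5/2
f′′(0) = 9
f′′′(0) = -433/8
f^(4)(0) = 486
Dividing each by k! gives the coefficients c_0, ..., c_4.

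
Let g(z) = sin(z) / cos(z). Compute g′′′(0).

Invert the denominator's series and multiply.
The coefficient of z^3 in the expansion is 1/3, so g′′′(0) = 3! * (1/3) = 2.

2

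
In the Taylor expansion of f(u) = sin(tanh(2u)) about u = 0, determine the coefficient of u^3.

Compose series: expand the inner function first, then feed it into the outer expansion.
f(0) = 0
f′(0) = 2
f′′(0) = 0
f′′′(0) = -24
So c_3 = f′′′(0)/3! = -4.

-4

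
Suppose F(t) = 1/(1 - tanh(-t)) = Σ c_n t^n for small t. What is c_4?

Compose series: expand the inner function first, then feed it into the outer expansion.
F(0) = 1
F′(0) = -1
F′′(0) = 2
F′′′(0) = -4
F^(4)(0) = 8
So c_4 = F^(4)(0)/4! = 1/3.

1/3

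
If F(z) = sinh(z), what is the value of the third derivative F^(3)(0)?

1

The coefficient of z^3 in the expansion is 1/6, so F′′′(0) = 3! * (1/6) = 1.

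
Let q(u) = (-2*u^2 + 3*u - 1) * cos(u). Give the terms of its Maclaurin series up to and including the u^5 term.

u^5/8 + 23*u^4/24 - 3*u^3/2 - 3*u^2/2 + 3*u - 1

Multiply each power in the prefactor through the base expansion.
[u^0] = -1;  [u^1] = 3;  [u^2] = -3/2;  [u^3] = -3/2;  [u^4] = 23/24;  [u^5] = 1/8.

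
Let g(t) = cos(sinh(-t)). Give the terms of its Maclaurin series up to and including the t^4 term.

-t^4/8 - t^2/2 + 1

Compose series: expand the inner function first, then feed it into the outer expansion.
g(0) = 1
g′(0) = 0
g′′(0) = -1
g′′′(0) = 0
g^(4)(0) = -3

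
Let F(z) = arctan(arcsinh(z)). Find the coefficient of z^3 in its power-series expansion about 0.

Plug the Maclaurin series of the inner function into that of the outer and collect terms.
[z^0] = 0;  [z^1] = 1;  [z^2] = 0;  [z^3] = -1/2.
So c_3 = F′′′(0)/3! = -1/2.

-1/2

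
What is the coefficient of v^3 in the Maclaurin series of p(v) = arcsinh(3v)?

[v^0] = 0;  [v^1] = 3;  [v^2] = 0;  [v^3] = -9/2.

-9/2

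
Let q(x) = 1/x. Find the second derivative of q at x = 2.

1/4

The coefficient of (x - 2)^2 in the expansion is 1/8, so q′′(2) = 2! * (1/8) = 1/4.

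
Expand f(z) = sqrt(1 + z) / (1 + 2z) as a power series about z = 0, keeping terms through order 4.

1451*z^4/128 - 91*z^3/16 + 23*z^2/8 - 3*z/2 + 1

Take the Cauchy product of the two expansions.
f(0) = 1
f′(0) = -3/2
f′′(0) = 23/4
f′′′(0) = -273/8
f^(4)(0) = 4353/16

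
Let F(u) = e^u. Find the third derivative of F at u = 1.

Compute the successive derivatives at the expansion point and divide by k!.
The coefficient of (u - 1)^3 in the expansion is e/6, so F′′′(1) = 3! * (e/6) = e.

e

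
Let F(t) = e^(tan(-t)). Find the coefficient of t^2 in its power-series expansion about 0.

Substitute the inner expansion into the outer series and collect powers.
F(0) = 1
F′(0) = -1
F′′(0) = 1

1/2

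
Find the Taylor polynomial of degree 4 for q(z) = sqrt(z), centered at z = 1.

-5*(z - 1)^4/128 + (z - 1)^3/16 - (z - 1)^2/8 + (z - 1)/2 + 1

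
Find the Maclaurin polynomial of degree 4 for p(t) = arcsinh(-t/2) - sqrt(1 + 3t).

405*t^4/128 - 5*t^3/3 + 9*t^2/8 - 2*t - 1

Expand each term separately and add.
p(0) = -1
p′(0) = -2
p′′(0) = 9/4
p′′′(0) = -10
p^(4)(0) = 1215/16
Dividing each by k! gives the coefficients c_0, ..., c_4.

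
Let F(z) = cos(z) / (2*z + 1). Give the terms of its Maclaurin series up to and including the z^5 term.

Multiply the numerator's expansion by the denominator's geometric series.
F(0) = 1
F′(0) = -2
F′′(0) = 7
F′′′(0) = -42
F^(4)(0) = 337
F^(5)(0) = -3370

-337*z^5/12 + 337*z^4/24 - 7*z^3 + 7*z^2/2 - 2*z + 1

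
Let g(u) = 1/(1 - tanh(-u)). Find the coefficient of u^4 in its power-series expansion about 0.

1/3

Compose series: expand the inner function first, then feed it into the outer expansion.
g(0) = 1
g′(0) = -1
g′′(0) = 2
g′′′(0) = -4
g^(4)(0) = 8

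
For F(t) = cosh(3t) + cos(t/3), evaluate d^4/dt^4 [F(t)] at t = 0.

6562/81

Combine the two series term by term.
The coefficient of t^4 in the expansion is 3281/972, so F^(4)(0) = 4! * (3281/972) = 6562/81.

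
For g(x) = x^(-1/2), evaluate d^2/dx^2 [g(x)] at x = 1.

3/4

From the series, [(x - 1)^2] g = 3/8; multiply by 2! = 2 to get 3/4.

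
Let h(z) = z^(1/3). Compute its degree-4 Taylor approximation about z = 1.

-10*(z - 1)^4/243 + 5*(z - 1)^3/81 - (z - 1)^2/9 + (z - 1)/3 + 1

h(1) = 1
h′(1) = 1/3
h′′(1) = -2/9
h′′′(1) = 10/27
h^(4)(1) = -80/81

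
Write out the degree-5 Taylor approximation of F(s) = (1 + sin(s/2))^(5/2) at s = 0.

Compose series: expand the inner function first, then feed it into the outer expansion.
[s^0] = 1;  [s^1] = 5/4;  [s^2] = 15/32;  [s^3] = -5/384;  [s^4] = -85/2048;  [s^5] = -95/24576.

-95*s^5/24576 - 85*s^4/2048 - 5*s^3/384 + 15*s^2/32 + 5*s/4 + 1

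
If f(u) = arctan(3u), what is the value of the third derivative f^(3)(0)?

Apply the Taylor formula c_k = f^(k)(a)/k!.
From the series, [u^3] f = -9; multiply by 3! = 6 to get -54.

-54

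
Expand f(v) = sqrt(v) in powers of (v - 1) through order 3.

(v - 1)^3/16 - (v - 1)^2/8 + (v - 1)/2 + 1

f(1) = 1
f′(1) = 1/2
f′′(1) = -1/4
f′′′(1) = 3/8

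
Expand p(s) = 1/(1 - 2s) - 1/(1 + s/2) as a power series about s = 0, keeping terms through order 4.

255*s^4/16 + 65*s^3/8 + 15*s^2/4 + 5*s/2

Add the two expansions coefficient-wise.
p(0) = 0
p′(0) = 5/2
p′′(0) = 15/2
p′′′(0) = 195/4
p^(4)(0) = 765/2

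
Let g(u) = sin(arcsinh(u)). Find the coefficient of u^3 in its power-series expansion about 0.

Substitute the inner expansion into the outer series and collect powers.
g(0) = 0
g′(0) = 1
g′′(0) = 0
g′′′(0) = -2
So c_3 = g′′′(0)/3! = -1/3.

-1/3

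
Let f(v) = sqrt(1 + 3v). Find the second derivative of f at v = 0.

-9/4

Use the known series and substitute for the argument.
The coefficient of v^2 in the expansion is -9/8, so f′′(0) = 2! * (-9/8) = -9/4.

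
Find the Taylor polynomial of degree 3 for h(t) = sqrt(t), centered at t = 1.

(t - 1)^3/16 - (t - 1)^2/8 + (t - 1)/2 + 1

h(1) = 1
h′(1) = 1/2
h′′(1) = -1/4
h′′′(1) = 3/8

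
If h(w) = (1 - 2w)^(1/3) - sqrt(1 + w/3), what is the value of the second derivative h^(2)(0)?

Add the two expansions coefficient-wise.
From the series, [w^2] h = -31/72; multiply by 2! = 2 to get -31/36.

-31/36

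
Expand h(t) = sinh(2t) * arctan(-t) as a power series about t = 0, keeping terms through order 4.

-2*t^4/3 - 2*t^2

Multiply the two series term by term and collect like powers.
h(0) = 0
h′(0) = 0
h′′(0) = -4
h′′′(0) = 0
h^(4)(0) = -16
Dividing each by k! gives the coefficients c_0, ..., c_4.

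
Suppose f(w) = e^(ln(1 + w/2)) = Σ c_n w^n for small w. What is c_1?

1/2

Compose series: expand the inner function first, then feed it into the outer expansion.
f(0) = 1
f′(0) = 1/2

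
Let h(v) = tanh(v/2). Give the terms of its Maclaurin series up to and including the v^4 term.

-v^3/24 + v/2

[v^0] = 0;  [v^1] = 1/2;  [v^2] = 0;  [v^3] = -1/24;  [v^4] = 0.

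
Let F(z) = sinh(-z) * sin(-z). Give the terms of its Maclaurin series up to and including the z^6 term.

-z^6/90 + z^2

Expand each factor separately, then convolve coefficients.
F(0) = 0
F′(0) = 0
F′′(0) = 2
F′′′(0) = 0
F^(4)(0) = 0
F^(5)(0) = 0
F^(6)(0) = -8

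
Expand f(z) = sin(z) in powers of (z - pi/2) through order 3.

f(pi/2) = 1
f′(pi/2) = 0
f′′(pi/2) = -1
f′′′(pi/2) = 0
Then c_k = f^(k)(pi/2)/k! gives each Taylor coefficient.

1 - (z - pi/2)^2/2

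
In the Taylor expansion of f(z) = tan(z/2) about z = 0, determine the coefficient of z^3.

1/24

Compute the successive derivatives at the expansion point and divide by k!.
So c_3 = f′′′(0)/3! = 1/24.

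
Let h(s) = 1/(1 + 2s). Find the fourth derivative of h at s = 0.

384

Compute the successive derivatives at the expansion point and divide by k!.
The coefficient of s^4 in the expansion is 16, so h^(4)(0) = 4! * (16) = 384.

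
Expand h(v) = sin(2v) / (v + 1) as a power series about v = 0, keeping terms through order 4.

Expand 1/(denominator) as a geometric series and multiply by the numerator's series.
[v^0] = 0;  [v^1] = 2;  [v^2] = -2;  [v^3] = 2/3;  [v^4] = -2/3.

-2*v^4/3 + 2*v^3/3 - 2*v^2 + 2*v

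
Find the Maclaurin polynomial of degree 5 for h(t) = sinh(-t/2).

-t^5/3840 - t^3/48 - t/2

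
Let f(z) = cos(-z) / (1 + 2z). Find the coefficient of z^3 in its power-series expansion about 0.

-7

Take the Cauchy product of the two expansions.
[z^0] = 1;  [z^1] = -2;  [z^2] = 7/2;  [z^3] = -7.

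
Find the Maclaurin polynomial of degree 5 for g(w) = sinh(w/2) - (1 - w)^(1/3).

28403*w^5/933120 + 10*w^4/243 + 107*w^3/1296 + w^2/9 + 5*w/6 - 1

Expand each term separately and add.
[w^0] = -1;  [w^1] = 5/6;  [w^2] = 1/9;  [w^3] = 107/1296;  [w^4] = 10/243;  [w^5] = 28403/933120.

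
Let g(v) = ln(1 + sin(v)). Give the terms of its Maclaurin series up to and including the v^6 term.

Let u equal the inner series; expand the outer function in u and truncate.
[v^0] = 0;  [v^1] = 1;  [v^2] = -1/2;  [v^3] = 1/6;  [v^4] = -1/12;  [v^5] = 1/24;  [v^6] = -1/45.

-v^6/45 + v^5/24 - v^4/12 + v^3/6 - v^2/2 + v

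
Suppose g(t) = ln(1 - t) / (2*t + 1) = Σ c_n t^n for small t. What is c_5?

Use 1/(1 - r) = Σ r^k on the denominator, then take the Cauchy product.
[t^0] = 0;  [t^1] = -1;  [t^2] = 3/2;  [t^3] = -10/3;  [t^4] = 77/12;  [t^5] = -391/30.

-391/30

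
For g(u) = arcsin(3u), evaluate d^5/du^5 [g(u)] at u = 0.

2187

The coefficient of u^5 in the expansion is 729/40, so g^(5)(0) = 5! * (729/40) = 2187.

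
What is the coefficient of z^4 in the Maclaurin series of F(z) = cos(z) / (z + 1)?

13/24

Expand 1/(denominator) as a geometric series and multiply by the numerator's series.
[z^0] = 1;  [z^1] = -1;  [z^2] = 1/2;  [z^3] = -1/2;  [z^4] = 13/24.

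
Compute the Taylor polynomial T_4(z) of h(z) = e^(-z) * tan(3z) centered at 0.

Expand each factor separately, then convolve coefficients.
h(0) = 0
h′(0) = 3
h′′(0) = -6
h′′′(0) = 63
h^(4)(0) = -228

-19*z^4/2 + 21*z^3/2 - 3*z^2 + 3*z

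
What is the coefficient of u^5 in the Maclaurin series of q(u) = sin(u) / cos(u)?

Write the quotient as an unknown series and match coefficients against numerator = denominator · series.
So c_5 = q^(5)(0)/5! = 2/15.

2/15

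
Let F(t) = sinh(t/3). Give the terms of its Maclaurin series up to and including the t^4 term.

[t^0] = 0;  [t^1] = 1/3;  [t^2] = 0;  [t^3] = 1/162;  [t^4] = 0.

t^3/162 + t/3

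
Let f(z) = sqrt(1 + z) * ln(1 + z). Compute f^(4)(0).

Expand each factor separately, then convolve coefficients.
The coefficient of z^4 in the expansion is 1/24, so f^(4)(0) = 4! * (1/24) = 1.

1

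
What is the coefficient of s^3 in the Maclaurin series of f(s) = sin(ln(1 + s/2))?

1/48

Plug the Maclaurin series of the inner function into that of the outer and collect terms.
f(0) = 0
f′(0) = 1/2
f′′(0) = -1/4
f′′′(0) = 1/8
Then c_k = f^(k)(0)/k! gives each Taylor coefficient.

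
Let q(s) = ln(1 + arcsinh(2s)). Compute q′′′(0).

Compose series: expand the inner function first, then feed it into the outer expansion.
From the series, [s^3] q = 4/3; multiply by 3! = 6 to get 8.

8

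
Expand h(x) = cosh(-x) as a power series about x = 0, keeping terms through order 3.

x^2/2 + 1

Differentiate repeatedly and evaluate at the center.
h(0) = 1
h′(0) = 0
h′′(0) = 1
h′′′(0) = 0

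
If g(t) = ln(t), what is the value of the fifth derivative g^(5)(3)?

8/81

The coefficient of (t - 3)^5 in the expansion is 1/1215, so g^(5)(3) = 5! * (1/1215) = 8/81.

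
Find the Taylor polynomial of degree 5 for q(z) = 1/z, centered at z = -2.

-(z + 2)^5/64 - (z + 2)^4/32 - (z + 2)^3/16 - (z + 2)^2/8 - (z + 2)/4 - 1/2

Compute the successive derivatives at the expansion point and divide by k!.
q(-2) = -1/2
q′(-2) = -1/4
q′′(-2) = -1/4
q′′′(-2) = -3/8
q^(4)(-2) = -3/4
q^(5)(-2) = -15/8
Then c_k = q^(k)(-2)/k! gives each Taylor coefficient.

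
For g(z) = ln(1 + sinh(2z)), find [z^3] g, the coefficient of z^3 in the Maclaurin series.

Substitute the inner expansion into the outer series and collect powers.
g(0) = 0
g′(0) = 2
g′′(0) = -4
g′′′(0) = 24
So c_3 = g′′′(0)/3! = 4.

4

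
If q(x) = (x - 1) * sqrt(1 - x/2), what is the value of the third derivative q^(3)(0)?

Shift and add copies of the series according to the polynomial's terms.
The coefficient of x^3 in the expansion is -3/128, so q′′′(0) = 3! * (-3/128) = -9/64.

-9/64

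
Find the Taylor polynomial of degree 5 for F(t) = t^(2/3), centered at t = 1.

14*(t - 1)^5/729 - 7*(t - 1)^4/243 + 4*(t - 1)^3/81 - (t - 1)^2/9 + 2*(t - 1)/3 + 1

Compute the successive derivatives at the expansion point and divide by k!.
F(1) = 1
F′(1) = 2/3
F′′(1) = -2/9
F′′′(1) = 8/27
F^(4)(1) = -56/81
F^(5)(1) = 560/243
Then c_k = F^(k)(1)/k! gives each Taylor coefficient.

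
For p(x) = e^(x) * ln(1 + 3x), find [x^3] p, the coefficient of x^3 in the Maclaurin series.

Write out both Maclaurin series and multiply, keeping only the needed powers.
p(0) = 0
p′(0) = 3
p′′(0) = -3
p′′′(0) = 36
So c_3 = p′′′(0)/3! = 6.

6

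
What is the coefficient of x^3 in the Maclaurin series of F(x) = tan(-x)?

-1/3

Compute the successive derivatives at the expansion point and divide by k!.
[x^0] = 0;  [x^1] = -1;  [x^2] = 0;  [x^3] = -1/3.
So c_3 = F′′′(0)/3! = -1/3.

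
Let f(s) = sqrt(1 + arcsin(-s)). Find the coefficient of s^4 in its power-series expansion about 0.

Plug the Maclaurin series of the inner function into that of the outer and collect terms.

-31/384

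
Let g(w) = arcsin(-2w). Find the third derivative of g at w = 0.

-8

From the series, [w^3] g = -4/3; multiply by 3! = 6 to get -8.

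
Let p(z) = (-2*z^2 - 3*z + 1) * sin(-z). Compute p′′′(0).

13

Multiply each power in the prefactor through the base expansion.
The coefficient of z^3 in the expansion is 13/6, so p′′′(0) = 3! * (13/6) = 13.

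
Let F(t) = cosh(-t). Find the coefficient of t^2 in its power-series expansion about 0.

1/2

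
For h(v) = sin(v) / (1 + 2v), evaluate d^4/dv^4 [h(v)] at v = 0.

Expand each factor separately, then convolve coefficients.
The coefficient of v^4 in the expansion is -23/3, so h^(4)(0) = 4! * (-23/3) = -184.

-184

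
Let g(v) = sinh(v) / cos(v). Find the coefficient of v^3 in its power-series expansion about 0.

2/3

Invert the denominator's series and multiply.
[v^0] = 0;  [v^1] = 1;  [v^2] = 0;  [v^3] = 2/3.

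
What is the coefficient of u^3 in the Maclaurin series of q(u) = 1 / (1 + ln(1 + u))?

-7/3

Use the geometric series for the reciprocal, then substitute.
[u^0] = 1;  [u^1] = -1;  [u^2] = 3/2;  [u^3] = -7/3.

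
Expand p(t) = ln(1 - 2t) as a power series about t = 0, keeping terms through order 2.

[t^0] = 0;  [t^1] = -2;  [t^2] = -2.

-2*t^2 - 2*t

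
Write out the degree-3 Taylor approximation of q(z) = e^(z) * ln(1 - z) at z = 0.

Multiply the two series term by term and collect like powers.
q(0) = 0
q′(0) = -1
q′′(0) = -3
q′′′(0) = -8

-4*z^3/3 - 3*z^2/2 - z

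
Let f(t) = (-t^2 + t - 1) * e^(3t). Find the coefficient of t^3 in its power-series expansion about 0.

Distribute the polynomial across the series and collect like powers.
f(0) = -1
f′(0) = -2
f′′(0) = -5
f′′′(0) = -18
The Taylor polynomial is Σ f^(k)(0)/k! · t^k.

-3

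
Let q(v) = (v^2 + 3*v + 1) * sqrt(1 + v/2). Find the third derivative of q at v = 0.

63/64

Shift and add copies of the series according to the polynomial's terms.
The coefficient of v^3 in the expansion is 21/128, so q′′′(0) = 3! * (21/128) = 63/64.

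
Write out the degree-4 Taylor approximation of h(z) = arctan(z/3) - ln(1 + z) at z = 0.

z^4/4 - 28*z^3/81 + z^2/2 - 2*z/3

Add the two expansions coefficient-wise.
h(0) = 0
h′(0) = -2/3
h′′(0) = 1
h′′′(0) = -56/27
h^(4)(0) = 6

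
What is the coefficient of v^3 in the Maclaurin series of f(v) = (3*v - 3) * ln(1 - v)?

-1/2

Multiply each power in the prefactor through the base expansion.
[v^0] = 0;  [v^1] = 3;  [v^2] = -3/2;  [v^3] = -1/2.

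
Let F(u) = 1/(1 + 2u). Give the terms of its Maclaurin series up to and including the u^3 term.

Differentiate repeatedly and evaluate at the center.
[u^0] = 1;  [u^1] = -2;  [u^2] = 4;  [u^3] = -8.

-8*u^3 + 4*u^2 - 2*u + 1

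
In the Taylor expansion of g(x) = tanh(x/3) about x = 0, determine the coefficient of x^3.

g(0) = 0
g′(0) = 1/3
g′′(0) = 0
g′′′(0) = -2/27
The Taylor polynomial is Σ g^(k)(0)/k! · x^k.

-1/81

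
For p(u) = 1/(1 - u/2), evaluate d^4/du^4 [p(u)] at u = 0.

3/2

The coefficient of u^4 in the expansion is 1/16, so p^(4)(0) = 4! * (1/16) = 3/2.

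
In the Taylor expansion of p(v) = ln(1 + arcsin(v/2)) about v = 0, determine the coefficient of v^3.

Plug the Maclaurin series of the inner function into that of the outer and collect terms.
p(0) = 0
p′(0) = 1/2
p′′(0) = -1/4
p′′′(0) = 3/8
Dividing each by k! gives the coefficients c_0, ..., c_3.

1/16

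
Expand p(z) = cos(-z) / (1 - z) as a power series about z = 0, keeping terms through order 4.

Multiply the two series term by term and collect like powers.

13*z^4/24 + z^3/2 + z^2/2 + z + 1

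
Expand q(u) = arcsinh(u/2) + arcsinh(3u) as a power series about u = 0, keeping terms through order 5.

23331*u^5/1280 - 217*u^3/48 + 7*u/2

Expand each term separately and add.
q(0) = 0
q′(0) = 7/2
q′′(0) = 0
q′′′(0) = -217/8
q^(4)(0) = 0
q^(5)(0) = 69993/32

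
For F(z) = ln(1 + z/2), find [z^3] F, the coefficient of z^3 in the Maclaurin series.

1/24

F(0) = 0
F′(0) = 1/2
F′′(0) = -1/4
F′′′(0) = 1/4
So c_3 = F′′′(0)/3! = 1/24.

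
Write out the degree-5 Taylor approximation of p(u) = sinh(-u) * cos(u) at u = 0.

u^5/30 + u^3/3 - u

Multiply the two series term by term and collect like powers.
p(0) = 0
p′(0) = -1
p′′(0) = 0
p′′′(0) = 2
p^(4)(0) = 0
p^(5)(0) = 4
The Taylor polynomial is Σ p^(k)(0)/k! · u^k.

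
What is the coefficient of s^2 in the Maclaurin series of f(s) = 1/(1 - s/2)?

Compute the successive derivatives at the expansion point and divide by k!.
[s^0] = 1;  [s^1] = 1/2;  [s^2] = 1/4.

1/4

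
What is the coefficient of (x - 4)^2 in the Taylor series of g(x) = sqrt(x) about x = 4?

g(4) = 2
g′(4) = 1/4
g′′(4) = -1/32
Dividing each by k! gives the coefficients c_0, ..., c_2.

-1/64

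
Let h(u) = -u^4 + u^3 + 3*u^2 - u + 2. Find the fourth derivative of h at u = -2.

Apply the Taylor formula c_k = f^(k)(a)/k!.
The coefficient of (u + 2)^4 in the expansion is -1, so h^(4)(-2) = 4! * (-1) = -24.

-24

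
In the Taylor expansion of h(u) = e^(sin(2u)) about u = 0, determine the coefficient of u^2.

Plug the Maclaurin series of the inner function into that of the outer and collect terms.
[u^0] = 1;  [u^1] = 2;  [u^2] = 2.

2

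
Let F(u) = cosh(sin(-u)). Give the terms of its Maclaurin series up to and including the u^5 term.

-u^4/8 + u^2/2 + 1

Plug the Maclaurin series of the inner function into that of the outer and collect terms.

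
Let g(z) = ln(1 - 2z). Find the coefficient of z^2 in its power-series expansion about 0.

-2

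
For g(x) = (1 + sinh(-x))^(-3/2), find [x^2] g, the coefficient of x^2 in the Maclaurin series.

Plug the Maclaurin series of the inner function into that of the outer and collect terms.
So c_2 = g′′(0)/2! = 15/8.

15/8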